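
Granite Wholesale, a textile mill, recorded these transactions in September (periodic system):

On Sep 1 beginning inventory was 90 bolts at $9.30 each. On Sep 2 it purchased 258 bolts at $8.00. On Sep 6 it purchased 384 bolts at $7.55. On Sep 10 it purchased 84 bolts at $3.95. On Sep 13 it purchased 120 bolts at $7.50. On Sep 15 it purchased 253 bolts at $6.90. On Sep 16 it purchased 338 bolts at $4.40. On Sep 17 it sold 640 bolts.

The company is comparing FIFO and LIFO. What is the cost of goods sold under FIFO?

FIFO COGS: 90 @ $9.30 + 258 @ $8.00 + 292 @ $7.55 = $5,105.60
LIFO COGS: 338 @ $4.40 + 253 @ $6.90 + 49 @ $7.50 = $3,600.40

COGS = $5,105.60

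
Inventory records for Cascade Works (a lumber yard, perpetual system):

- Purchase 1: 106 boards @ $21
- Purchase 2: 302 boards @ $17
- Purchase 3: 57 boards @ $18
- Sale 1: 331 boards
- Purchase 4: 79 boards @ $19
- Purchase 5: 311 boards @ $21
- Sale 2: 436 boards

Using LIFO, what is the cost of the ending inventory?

Sale 1 (331) [LIFO — newest first]: 57 @ $18 + 274 @ $17 = $5,684
Sale 2 (436) [LIFO — newest first]: 311 @ $21 + 79 @ $19 + 28 @ $17 + 18 @ $21 = $8,886
Total COGS = $5,684 + $8,886 = $14,570
Ending inventory: 88 @ $21 = $1,848

Ending inventory = $1,848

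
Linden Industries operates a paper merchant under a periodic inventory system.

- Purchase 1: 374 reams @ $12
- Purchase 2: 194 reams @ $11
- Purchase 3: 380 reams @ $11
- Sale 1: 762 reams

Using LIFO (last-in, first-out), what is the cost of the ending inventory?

Ending inventory = $2,232

Sale 1 (762) [LIFO — newest first]: 380 @ $11 + 194 @ $11 + 188 @ $12 = $8,570
Ending inventory: 186 @ $12 = $2,232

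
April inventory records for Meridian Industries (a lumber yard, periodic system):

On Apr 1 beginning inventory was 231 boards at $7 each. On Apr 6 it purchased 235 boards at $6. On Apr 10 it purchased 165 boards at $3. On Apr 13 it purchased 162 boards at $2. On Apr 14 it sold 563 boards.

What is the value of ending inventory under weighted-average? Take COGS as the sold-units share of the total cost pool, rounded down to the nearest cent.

Apr 14, sell 563: 563/793 × $3,846.00 → $2,730.51
Ending inventory (cost pool remaining) = $1,115.49

Ending inventory = $1,115.49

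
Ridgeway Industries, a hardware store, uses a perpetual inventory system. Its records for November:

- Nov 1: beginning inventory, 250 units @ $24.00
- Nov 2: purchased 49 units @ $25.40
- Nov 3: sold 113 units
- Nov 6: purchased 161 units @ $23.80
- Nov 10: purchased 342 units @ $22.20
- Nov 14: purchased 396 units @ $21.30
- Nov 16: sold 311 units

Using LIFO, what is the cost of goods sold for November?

COGS = $9,404.90

Nov 3, 113 sold [LIFO — newest first]: 49 @ $25.40 + 64 @ $24.00 = $2,780.60
Nov 16, 311 sold [LIFO — newest first]: 311 @ $21.30 = $6,624.30
Total COGS = $2,780.60 + $6,624.30 = $9,404.90
Ending inventory: 186 @ $24.00 + 161 @ $23.80 + 342 @ $22.20 + 85 @ $21.30 = $17,698.70
Check: goods available $27,103.60 = COGS $9,404.90 + ending $17,698.70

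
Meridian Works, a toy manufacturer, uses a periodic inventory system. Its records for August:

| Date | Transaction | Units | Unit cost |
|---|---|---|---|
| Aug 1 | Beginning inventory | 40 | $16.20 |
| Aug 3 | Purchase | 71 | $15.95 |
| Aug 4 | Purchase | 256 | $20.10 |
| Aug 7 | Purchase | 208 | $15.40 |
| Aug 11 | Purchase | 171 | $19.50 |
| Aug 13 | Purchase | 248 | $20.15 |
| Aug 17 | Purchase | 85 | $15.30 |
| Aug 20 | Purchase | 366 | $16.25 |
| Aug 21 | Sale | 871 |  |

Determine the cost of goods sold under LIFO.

COGS = $15,595.10

Aug 21, 871 sold [LIFO — newest first]: 366 @ $16.25 + 85 @ $15.30 + 248 @ $20.15 + 171 @ $19.50 + 1 @ $15.40 = $15,595.10
Ending inventory: 40 @ $16.20 + 71 @ $15.95 + 256 @ $20.10 + 207 @ $15.40 = $10,113.85
Check: goods available $25,708.95 = COGS $15,595.10 + ending $10,113.85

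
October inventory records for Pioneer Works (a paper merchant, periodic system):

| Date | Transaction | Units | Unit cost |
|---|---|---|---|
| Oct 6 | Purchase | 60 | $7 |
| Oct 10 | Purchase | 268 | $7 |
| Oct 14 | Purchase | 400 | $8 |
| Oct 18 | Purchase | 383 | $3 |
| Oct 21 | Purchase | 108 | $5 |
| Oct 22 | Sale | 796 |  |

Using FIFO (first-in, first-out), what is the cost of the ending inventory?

Ending inventory = $1,485

Oct 22, 796 sold [FIFO — oldest first]: 60 @ $7 + 268 @ $7 + 400 @ $8 + 68 @ $3 = $5,700
Ending inventory: 315 @ $3 + 108 @ $5 = $1,485
Check: goods available $7,185 = COGS $5,700 + ending $1,485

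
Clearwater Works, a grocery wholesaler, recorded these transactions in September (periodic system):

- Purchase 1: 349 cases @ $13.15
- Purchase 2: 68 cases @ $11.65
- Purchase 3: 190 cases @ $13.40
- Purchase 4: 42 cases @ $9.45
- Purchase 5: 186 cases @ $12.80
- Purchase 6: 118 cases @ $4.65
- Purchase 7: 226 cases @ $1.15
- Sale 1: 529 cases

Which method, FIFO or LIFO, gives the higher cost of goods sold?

FIFO COGS: 349 @ $13.15 + 68 @ $11.65 + 112 @ $13.40 = $6,882.35
LIFO COGS: 226 @ $1.15 + 118 @ $4.65 + 185 @ $12.80 = $3,176.60

FIFO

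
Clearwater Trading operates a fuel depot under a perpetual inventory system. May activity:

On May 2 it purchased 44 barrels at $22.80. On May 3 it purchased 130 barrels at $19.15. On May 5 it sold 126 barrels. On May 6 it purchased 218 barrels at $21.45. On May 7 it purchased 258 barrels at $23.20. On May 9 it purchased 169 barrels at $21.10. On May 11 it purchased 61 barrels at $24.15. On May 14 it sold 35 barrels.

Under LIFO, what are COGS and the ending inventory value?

COGS = $3,258.15; ending inventory = $15,935.30

May 5, 126 sold [LIFO — newest first]: 126 @ $19.15 = $2,412.90
May 14, 35 sold [LIFO — newest first]: 35 @ $24.15 = $845.25
Total COGS = $2,412.90 + $845.25 = $3,258.15
Ending inventory: 44 @ $22.80 + 4 @ $19.15 + 218 @ $21.45 + 258 @ $23.20 + 169 @ $21.10 + 26 @ $24.15 = $15,935.30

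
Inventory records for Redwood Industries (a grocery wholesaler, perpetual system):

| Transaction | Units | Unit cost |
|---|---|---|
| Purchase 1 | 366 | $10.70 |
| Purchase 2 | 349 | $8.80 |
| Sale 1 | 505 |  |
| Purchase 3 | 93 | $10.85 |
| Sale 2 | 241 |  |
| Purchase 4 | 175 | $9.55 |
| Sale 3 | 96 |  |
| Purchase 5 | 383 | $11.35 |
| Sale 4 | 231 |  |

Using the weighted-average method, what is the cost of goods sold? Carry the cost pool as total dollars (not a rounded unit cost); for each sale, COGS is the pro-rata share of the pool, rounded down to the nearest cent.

After Purchase 1: 366 on hand, pool $3,916.20 (≈ $10.7000 each)
After Purchase 2: 715 on hand, pool $6,987.40 (≈ $9.7726 each)
Sale 1, sell 505: 505/715 × $6,987.40 → $4,935.15
After Purchase 3: 303 on hand, pool $3,061.30 (≈ $10.1033 each)
Sale 2, sell 241: 241/303 × $3,061.30 → $2,434.89
After Purchase 4: 237 on hand, pool $2,297.66 (≈ $9.6948 each)
Sale 3, sell 96: 96/237 × $2,297.66 → $930.69
After Purchase 5: 524 on hand, pool $5,714.02 (≈ $10.9046 each)
Sale 4, sell 231: 231/524 × $5,714.02 → $2,518.96
Total COGS = $4,935.15 + $2,434.89 + $930.69 + $2,518.96 = $10,819.69
Ending inventory (cost pool remaining) = $3,195.06

COGS = $10,819.69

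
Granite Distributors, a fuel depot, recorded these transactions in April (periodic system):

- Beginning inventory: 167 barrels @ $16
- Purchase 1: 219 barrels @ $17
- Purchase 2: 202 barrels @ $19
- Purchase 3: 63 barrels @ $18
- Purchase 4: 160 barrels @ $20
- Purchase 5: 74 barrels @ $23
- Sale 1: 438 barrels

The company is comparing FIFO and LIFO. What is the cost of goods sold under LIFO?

COGS = $8,715

FIFO COGS: 167 @ $16 + 219 @ $17 + 52 @ $19 = $7,383
LIFO COGS: 74 @ $23 + 160 @ $20 + 63 @ $18 + 141 @ $19 = $8,715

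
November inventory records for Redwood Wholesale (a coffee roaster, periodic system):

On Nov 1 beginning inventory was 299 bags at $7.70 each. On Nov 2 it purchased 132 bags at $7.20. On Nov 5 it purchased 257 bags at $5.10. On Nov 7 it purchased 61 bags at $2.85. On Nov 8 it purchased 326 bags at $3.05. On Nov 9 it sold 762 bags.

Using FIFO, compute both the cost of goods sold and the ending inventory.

COGS = $4,776.90; ending inventory = $954.65

Nov 9, 762 sold [FIFO — oldest first]: 299 @ $7.70 + 132 @ $7.20 + 257 @ $5.10 + 61 @ $2.85 + 13 @ $3.05 = $4,776.90
Ending inventory: 313 @ $3.05 = $954.65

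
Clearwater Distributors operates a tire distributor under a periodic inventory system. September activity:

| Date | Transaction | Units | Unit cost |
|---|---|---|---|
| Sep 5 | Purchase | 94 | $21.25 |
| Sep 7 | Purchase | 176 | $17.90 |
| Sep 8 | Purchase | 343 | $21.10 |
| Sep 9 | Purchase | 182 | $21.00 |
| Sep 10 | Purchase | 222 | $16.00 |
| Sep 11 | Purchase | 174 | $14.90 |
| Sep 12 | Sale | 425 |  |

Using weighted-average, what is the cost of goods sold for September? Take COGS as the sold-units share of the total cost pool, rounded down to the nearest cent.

COGS = $7,976.08

Sep 12, sell 425: 425/1191 × $22,351.80 → $7,976.08
Ending inventory (cost pool remaining) = $14,375.72
Check: goods available $22,351.80 = COGS $7,976.08 + ending $14,375.72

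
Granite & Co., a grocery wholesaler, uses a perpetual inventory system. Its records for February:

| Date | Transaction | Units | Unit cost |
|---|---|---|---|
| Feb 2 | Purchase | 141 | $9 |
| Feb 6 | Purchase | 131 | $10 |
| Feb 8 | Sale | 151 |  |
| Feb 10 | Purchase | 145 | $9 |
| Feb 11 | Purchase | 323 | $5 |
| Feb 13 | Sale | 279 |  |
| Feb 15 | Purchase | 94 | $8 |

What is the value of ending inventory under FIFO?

Ending inventory = $2,302

Feb 8, 151 sold [FIFO — oldest first]: 141 @ $9 + 10 @ $10 = $1,369
Feb 13, 279 sold [FIFO — oldest first]: 121 @ $10 + 145 @ $9 + 13 @ $5 = $2,580
Total COGS = $1,369 + $2,580 = $3,949
Ending inventory: 310 @ $5 + 94 @ $8 = $2,302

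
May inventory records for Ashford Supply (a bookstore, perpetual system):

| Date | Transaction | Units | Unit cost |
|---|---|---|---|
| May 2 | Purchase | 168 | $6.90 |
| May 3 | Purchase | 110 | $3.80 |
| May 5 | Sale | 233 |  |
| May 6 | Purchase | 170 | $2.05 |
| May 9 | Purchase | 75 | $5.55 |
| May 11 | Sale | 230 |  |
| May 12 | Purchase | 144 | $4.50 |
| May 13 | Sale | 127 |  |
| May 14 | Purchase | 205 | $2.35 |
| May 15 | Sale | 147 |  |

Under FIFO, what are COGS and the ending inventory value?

COGS = $3,154.45; ending inventory = $317.25

May 5, 233 sold [FIFO — oldest first]: 168 @ $6.90 + 65 @ $3.80 = $1,406.20
May 11, 230 sold [FIFO — oldest first]: 45 @ $3.80 + 170 @ $2.05 + 15 @ $5.55 = $602.75
May 13, 127 sold [FIFO — oldest first]: 60 @ $5.55 + 67 @ $4.50 = $634.50
May 15, 147 sold [FIFO — oldest first]: 77 @ $4.50 + 70 @ $2.35 = $511.00
Total COGS = $1,406.20 + $602.75 + $634.50 + $511.00 = $3,154.45
Ending inventory: 135 @ $2.35 = $317.25
Check: goods available $3,471.70 = COGS $3,154.45 + ending $317.25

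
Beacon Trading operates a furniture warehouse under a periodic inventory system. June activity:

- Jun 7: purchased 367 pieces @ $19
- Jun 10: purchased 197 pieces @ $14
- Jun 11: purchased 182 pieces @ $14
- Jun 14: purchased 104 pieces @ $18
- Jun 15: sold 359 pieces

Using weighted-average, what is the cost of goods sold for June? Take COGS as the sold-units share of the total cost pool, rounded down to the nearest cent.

Jun 15, sell 359: 359/850 × $14,151.00 → $5,976.71
Ending inventory (cost pool remaining) = $8,174.29

COGS = $5,976.71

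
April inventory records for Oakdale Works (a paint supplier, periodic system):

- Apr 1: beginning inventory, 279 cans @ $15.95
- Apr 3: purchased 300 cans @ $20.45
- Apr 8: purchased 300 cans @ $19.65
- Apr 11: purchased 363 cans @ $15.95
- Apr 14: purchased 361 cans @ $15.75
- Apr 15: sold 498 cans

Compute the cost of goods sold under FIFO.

COGS = $8,928.60

Apr 15, 498 sold [FIFO — oldest first]: 279 @ $15.95 + 219 @ $20.45 = $8,928.60
Ending inventory: 81 @ $20.45 + 300 @ $19.65 + 363 @ $15.95 + 361 @ $15.75 = $19,027.05
Check: goods available $27,955.65 = COGS $8,928.60 + ending $19,027.05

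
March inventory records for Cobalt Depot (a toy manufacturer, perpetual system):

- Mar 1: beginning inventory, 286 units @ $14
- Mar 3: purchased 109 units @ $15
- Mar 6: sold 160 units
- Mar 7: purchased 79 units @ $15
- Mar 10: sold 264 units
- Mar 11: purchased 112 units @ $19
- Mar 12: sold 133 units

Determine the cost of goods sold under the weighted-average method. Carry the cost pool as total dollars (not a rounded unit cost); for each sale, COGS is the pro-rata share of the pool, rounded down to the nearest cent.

After Mar 1: 286 on hand, pool $4,004.00 (≈ $14.0000 each)
After Mar 3: 395 on hand, pool $5,639.00 (≈ $14.2759 each)
Mar 6, sell 160: 160/395 × $5,639.00 → $2,284.15
After Mar 7: 314 on hand, pool $4,539.85 (≈ $14.4581 each)
Mar 10, sell 264: 264/314 × $4,539.85 → $3,816.94
After Mar 11: 162 on hand, pool $2,850.91 (≈ $17.5982 each)
Mar 12, sell 133: 133/162 × $2,850.91 → $2,340.56
Total COGS = $2,284.15 + $3,816.94 + $2,340.56 = $8,441.65
Ending inventory (cost pool remaining) = $510.35

COGS = $8,441.65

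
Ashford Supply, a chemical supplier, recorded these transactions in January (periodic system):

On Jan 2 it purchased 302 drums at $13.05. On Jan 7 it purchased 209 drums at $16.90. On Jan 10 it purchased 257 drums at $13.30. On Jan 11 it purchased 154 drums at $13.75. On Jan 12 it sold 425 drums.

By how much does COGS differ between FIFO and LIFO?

FIFO COGS: 302 @ $13.05 + 123 @ $16.90 = $6,019.80
LIFO COGS: 154 @ $13.75 + 257 @ $13.30 + 14 @ $16.90 = $5,772.20
Difference = |$6,019.80 − $5,772.20| = $247.60

$247.60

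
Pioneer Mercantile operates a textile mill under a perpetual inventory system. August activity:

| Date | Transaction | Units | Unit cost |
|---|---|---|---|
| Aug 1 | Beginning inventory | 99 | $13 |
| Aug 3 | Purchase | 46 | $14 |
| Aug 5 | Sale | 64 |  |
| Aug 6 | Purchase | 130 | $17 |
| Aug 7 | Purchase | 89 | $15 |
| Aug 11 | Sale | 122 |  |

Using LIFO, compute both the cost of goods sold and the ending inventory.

Aug 5, 64 sold [LIFO — newest first]: 46 @ $14 + 18 @ $13 = $878
Aug 11, 122 sold [LIFO — newest first]: 89 @ $15 + 33 @ $17 = $1,896
Total COGS = $878 + $1,896 = $2,774
Ending inventory: 81 @ $13 + 97 @ $17 = $2,702
Check: goods available $5,476 = COGS $2,774 + ending $2,702

COGS = $2,774; ending inventory = $2,702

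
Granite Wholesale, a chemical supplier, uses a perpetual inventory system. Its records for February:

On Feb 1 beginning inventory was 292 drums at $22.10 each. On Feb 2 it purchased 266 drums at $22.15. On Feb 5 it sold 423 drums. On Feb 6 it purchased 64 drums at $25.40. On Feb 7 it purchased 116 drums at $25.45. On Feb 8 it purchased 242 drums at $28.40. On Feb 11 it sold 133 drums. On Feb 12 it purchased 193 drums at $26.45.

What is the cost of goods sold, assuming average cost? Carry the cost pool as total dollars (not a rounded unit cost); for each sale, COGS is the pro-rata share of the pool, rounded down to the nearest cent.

COGS = $12,805.71

After Feb 1: 292 on hand, pool $6,453.20 (≈ $22.1000 each)
After Feb 2: 558 on hand, pool $12,345.10 (≈ $22.1238 each)
Feb 5, sell 423: 423/558 × $12,345.10 → $9,358.38
After Feb 6: 199 on hand, pool $4,612.32 (≈ $23.1775 each)
After Feb 7: 315 on hand, pool $7,564.52 (≈ $24.0143 each)
After Feb 8: 557 on hand, pool $14,437.32 (≈ $25.9198 each)
Feb 11, sell 133: 133/557 × $14,437.32 → $3,447.33
After Feb 12: 617 on hand, pool $16,094.84 (≈ $26.0856 each)
Total COGS = $9,358.38 + $3,447.33 = $12,805.71
Ending inventory (cost pool remaining) = $16,094.84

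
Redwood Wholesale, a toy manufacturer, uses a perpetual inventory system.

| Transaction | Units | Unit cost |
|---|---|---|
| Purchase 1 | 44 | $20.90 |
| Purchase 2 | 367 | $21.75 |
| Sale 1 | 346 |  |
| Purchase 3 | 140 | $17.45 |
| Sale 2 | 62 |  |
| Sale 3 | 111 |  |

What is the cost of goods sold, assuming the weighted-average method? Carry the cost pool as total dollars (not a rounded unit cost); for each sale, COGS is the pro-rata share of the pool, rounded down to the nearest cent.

COGS = $10,743.74

After Purchase 1: 44 on hand, pool $919.60 (≈ $20.9000 each)
After Purchase 2: 411 on hand, pool $8,901.85 (≈ $21.6590 each)
Sale 1, sell 346: 346/411 × $8,901.85 → $7,494.01
After Purchase 3: 205 on hand, pool $3,850.84 (≈ $18.7846 each)
Sale 2, sell 62: 62/205 × $3,850.84 → $1,164.64
Sale 3, sell 111: 111/143 × $2,686.20 → $2,085.09
Total COGS = $7,494.01 + $1,164.64 + $2,085.09 = $10,743.74
Ending inventory (cost pool remaining) = $601.11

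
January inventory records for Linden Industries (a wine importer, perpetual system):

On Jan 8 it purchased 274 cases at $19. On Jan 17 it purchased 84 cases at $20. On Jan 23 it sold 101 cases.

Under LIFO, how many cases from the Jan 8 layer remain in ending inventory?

Jan 23, 101 sold [LIFO — newest first]: 84 @ $20 + 17 @ $19 = $2,003
Ending inventory: 257 @ $19 = $4,883

257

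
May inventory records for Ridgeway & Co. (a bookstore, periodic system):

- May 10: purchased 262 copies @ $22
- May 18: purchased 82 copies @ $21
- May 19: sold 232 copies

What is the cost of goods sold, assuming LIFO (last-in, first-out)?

May 19, 232 sold [LIFO — newest first]: 82 @ $21 + 150 @ $22 = $5,022
Ending inventory: 112 @ $22 = $2,464
Check: goods available $7,486 = COGS $5,022 + ending $2,464

COGS = $5,022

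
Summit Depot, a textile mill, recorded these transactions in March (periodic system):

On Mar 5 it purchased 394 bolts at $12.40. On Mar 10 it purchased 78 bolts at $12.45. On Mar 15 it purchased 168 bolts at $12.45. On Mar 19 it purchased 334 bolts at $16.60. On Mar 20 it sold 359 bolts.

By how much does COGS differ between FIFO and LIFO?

$1,404.05

FIFO COGS: 359 @ $12.40 = $4,451.60
LIFO COGS: 334 @ $16.60 + 25 @ $12.45 = $5,855.65
Difference = |$4,451.60 − $5,855.65| = $1,404.05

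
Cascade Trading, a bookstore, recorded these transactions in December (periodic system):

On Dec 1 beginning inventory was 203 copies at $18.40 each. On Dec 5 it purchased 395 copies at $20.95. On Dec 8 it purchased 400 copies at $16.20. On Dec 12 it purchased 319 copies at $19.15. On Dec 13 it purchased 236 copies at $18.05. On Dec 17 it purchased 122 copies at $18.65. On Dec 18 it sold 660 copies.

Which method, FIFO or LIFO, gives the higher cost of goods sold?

FIFO COGS: 203 @ $18.40 + 395 @ $20.95 + 62 @ $16.20 = $13,014.85
LIFO COGS: 122 @ $18.65 + 236 @ $18.05 + 302 @ $19.15 = $12,318.40

FIFO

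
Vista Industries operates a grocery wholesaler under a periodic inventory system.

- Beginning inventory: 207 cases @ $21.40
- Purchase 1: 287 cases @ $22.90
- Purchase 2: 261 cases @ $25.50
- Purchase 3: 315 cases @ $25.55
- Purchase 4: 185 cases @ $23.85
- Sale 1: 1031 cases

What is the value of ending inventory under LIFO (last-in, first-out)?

Sale 1 (1031) [LIFO — newest first]: 185 @ $23.85 + 315 @ $25.55 + 261 @ $25.50 + 270 @ $22.90 = $25,299.00
Ending inventory: 207 @ $21.40 + 17 @ $22.90 = $4,819.10

Ending inventory = $4,819.10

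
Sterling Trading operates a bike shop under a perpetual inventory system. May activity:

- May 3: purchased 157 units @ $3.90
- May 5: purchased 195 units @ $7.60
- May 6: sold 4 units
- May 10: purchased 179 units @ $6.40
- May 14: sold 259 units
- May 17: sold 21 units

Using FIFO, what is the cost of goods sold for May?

May 6, 4 sold [FIFO — oldest first]: 4 @ $3.90 = $15.60
May 14, 259 sold [FIFO — oldest first]: 153 @ $3.90 + 106 @ $7.60 = $1,402.30
May 17, 21 sold [FIFO — oldest first]: 21 @ $7.60 = $159.60
Total COGS = $15.60 + $1,402.30 + $159.60 = $1,577.50
Ending inventory: 68 @ $7.60 + 179 @ $6.40 = $1,662.40

COGS = $1,577.50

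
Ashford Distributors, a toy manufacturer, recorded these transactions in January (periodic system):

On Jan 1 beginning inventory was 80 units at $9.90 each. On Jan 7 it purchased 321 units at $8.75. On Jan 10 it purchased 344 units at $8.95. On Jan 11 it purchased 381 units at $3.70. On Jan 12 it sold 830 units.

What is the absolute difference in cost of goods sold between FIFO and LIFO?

FIFO COGS: 80 @ $9.90 + 321 @ $8.75 + 344 @ $8.95 + 85 @ $3.70 = $6,994.05
LIFO COGS: 381 @ $3.70 + 344 @ $8.95 + 105 @ $8.75 = $5,407.25
Difference = |$6,994.05 − $5,407.25| = $1,586.80

$1,586.80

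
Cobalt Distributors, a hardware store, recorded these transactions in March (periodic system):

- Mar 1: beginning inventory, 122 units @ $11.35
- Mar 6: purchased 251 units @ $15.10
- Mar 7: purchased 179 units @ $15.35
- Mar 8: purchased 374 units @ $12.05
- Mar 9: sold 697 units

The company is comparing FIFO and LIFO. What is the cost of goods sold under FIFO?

COGS = $9,669.70

FIFO COGS: 122 @ $11.35 + 251 @ $15.10 + 179 @ $15.35 + 145 @ $12.05 = $9,669.70
LIFO COGS: 374 @ $12.05 + 179 @ $15.35 + 144 @ $15.10 = $9,428.75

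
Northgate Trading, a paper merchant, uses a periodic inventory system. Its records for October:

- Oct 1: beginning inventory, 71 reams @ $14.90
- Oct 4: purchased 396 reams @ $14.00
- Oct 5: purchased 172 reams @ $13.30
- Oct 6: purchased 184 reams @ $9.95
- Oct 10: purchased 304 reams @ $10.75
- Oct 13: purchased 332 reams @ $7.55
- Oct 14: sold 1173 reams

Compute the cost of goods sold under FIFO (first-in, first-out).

COGS = $14,335.60

Oct 14, 1173 sold [FIFO — oldest first]: 71 @ $14.90 + 396 @ $14.00 + 172 @ $13.30 + 184 @ $9.95 + 304 @ $10.75 + 46 @ $7.55 = $14,335.60
Ending inventory: 286 @ $7.55 = $2,159.30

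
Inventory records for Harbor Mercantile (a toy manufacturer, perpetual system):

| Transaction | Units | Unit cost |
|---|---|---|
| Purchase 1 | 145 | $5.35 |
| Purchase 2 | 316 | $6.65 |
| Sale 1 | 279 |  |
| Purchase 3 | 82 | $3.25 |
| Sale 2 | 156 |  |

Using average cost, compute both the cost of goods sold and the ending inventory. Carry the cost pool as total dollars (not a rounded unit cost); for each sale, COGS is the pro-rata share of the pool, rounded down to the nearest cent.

After Purchase 1: 145 on hand, pool $775.75 (≈ $5.3500 each)
After Purchase 2: 461 on hand, pool $2,877.15 (≈ $6.2411 each)
Sale 1, sell 279: 279/461 × $2,877.15 → $1,741.26
After Purchase 3: 264 on hand, pool $1,402.39 (≈ $5.3121 each)
Sale 2, sell 156: 156/264 × $1,402.39 → $828.68
Total COGS = $1,741.26 + $828.68 = $2,569.94
Ending inventory (cost pool remaining) = $573.71
Check: goods available $3,143.65 = COGS $2,569.94 + ending $573.71

COGS = $2,569.94; ending inventory = $573.71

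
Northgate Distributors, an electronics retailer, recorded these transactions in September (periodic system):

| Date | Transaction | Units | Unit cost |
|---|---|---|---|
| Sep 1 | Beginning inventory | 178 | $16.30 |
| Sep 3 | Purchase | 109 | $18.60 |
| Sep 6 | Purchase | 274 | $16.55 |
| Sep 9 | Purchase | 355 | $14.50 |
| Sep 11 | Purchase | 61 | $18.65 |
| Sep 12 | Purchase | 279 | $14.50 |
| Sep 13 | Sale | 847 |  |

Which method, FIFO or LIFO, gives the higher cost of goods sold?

FIFO COGS: 178 @ $16.30 + 109 @ $18.60 + 274 @ $16.55 + 286 @ $14.50 = $13,610.50
LIFO COGS: 279 @ $14.50 + 61 @ $18.65 + 355 @ $14.50 + 152 @ $16.55 = $12,846.25

FIFO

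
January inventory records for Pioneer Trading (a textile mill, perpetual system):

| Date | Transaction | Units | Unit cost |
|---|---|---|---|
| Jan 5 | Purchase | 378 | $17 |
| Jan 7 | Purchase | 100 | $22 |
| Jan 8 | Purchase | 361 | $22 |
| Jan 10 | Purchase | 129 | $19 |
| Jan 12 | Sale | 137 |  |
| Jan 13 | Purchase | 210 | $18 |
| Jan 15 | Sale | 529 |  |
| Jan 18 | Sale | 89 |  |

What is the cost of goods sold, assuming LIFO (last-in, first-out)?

COGS = $15,383

Jan 12, 137 sold [LIFO — newest first]: 129 @ $19 + 8 @ $22 = $2,627
Jan 15, 529 sold [LIFO — newest first]: 210 @ $18 + 319 @ $22 = $10,798
Jan 18, 89 sold [LIFO — newest first]: 34 @ $22 + 55 @ $22 = $1,958
Total COGS = $2,627 + $10,798 + $1,958 = $15,383
Ending inventory: 378 @ $17 + 45 @ $22 = $7,416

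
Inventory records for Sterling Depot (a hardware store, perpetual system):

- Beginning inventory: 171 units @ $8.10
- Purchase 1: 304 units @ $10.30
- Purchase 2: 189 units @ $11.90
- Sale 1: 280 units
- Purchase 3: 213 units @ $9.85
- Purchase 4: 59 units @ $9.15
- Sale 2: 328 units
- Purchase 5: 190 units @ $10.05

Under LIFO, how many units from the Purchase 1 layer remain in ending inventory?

157

Sale 1 (280) [LIFO — newest first]: 189 @ $11.90 + 91 @ $10.30 = $3,186.40
Sale 2 (328) [LIFO — newest first]: 59 @ $9.15 + 213 @ $9.85 + 56 @ $10.30 = $3,214.70
Total COGS = $3,186.40 + $3,214.70 = $6,401.10
Ending inventory: 171 @ $8.10 + 157 @ $10.30 + 190 @ $10.05 = $4,911.70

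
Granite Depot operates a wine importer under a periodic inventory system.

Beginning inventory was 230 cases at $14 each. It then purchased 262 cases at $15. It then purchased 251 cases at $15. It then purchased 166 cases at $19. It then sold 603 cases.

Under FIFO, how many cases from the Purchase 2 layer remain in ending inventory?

Sale 1 (603) [FIFO — oldest first]: 230 @ $14 + 262 @ $15 + 111 @ $15 = $8,815
Ending inventory: 140 @ $15 + 166 @ $19 = $5,254

140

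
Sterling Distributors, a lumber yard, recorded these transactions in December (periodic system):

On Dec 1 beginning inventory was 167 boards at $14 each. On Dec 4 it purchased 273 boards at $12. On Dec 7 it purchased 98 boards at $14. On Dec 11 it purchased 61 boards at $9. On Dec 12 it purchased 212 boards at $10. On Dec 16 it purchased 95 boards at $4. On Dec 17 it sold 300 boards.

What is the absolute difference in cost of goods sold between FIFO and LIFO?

$1,504

FIFO COGS: 167 @ $14 + 133 @ $12 = $3,934
LIFO COGS: 95 @ $4 + 205 @ $10 = $2,430
Difference = |$3,934 − $2,430| = $1,504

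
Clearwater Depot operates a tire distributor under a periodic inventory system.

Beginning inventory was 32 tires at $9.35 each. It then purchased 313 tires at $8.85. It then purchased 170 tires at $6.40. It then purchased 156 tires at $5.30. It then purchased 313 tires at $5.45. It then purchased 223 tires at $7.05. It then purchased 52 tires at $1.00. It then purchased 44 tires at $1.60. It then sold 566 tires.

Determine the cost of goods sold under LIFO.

COGS = $3,040.70

Sale 1 (566) [LIFO — newest first]: 44 @ $1.60 + 52 @ $1.00 + 223 @ $7.05 + 247 @ $5.45 = $3,040.70
Ending inventory: 32 @ $9.35 + 313 @ $8.85 + 170 @ $6.40 + 156 @ $5.30 + 66 @ $5.45 = $5,343.75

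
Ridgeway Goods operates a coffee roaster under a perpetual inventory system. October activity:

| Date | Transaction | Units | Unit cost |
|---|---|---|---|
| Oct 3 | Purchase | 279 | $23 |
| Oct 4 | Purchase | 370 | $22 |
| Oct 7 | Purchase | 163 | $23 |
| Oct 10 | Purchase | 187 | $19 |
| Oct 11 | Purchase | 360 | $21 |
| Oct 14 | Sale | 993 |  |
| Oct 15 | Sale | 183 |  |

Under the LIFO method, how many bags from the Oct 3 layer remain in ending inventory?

Oct 14, 993 sold [LIFO — newest first]: 360 @ $21 + 187 @ $19 + 163 @ $23 + 283 @ $22 = $21,088
Oct 15, 183 sold [LIFO — newest first]: 87 @ $22 + 96 @ $23 = $4,122
Total COGS = $21,088 + $4,122 = $25,210
Ending inventory: 183 @ $23 = $4,209
Check: goods available $29,419 = COGS $25,210 + ending $4,209

183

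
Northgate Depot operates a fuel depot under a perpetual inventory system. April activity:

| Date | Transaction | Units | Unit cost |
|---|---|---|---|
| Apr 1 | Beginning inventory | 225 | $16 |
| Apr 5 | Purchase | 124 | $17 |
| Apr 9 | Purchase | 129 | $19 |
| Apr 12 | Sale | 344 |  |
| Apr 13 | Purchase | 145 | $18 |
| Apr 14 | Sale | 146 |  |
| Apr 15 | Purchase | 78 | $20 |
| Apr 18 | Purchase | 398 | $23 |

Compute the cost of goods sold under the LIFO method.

Apr 12, 344 sold [LIFO — newest first]: 129 @ $19 + 124 @ $17 + 91 @ $16 = $6,015
Apr 14, 146 sold [LIFO — newest first]: 145 @ $18 + 1 @ $16 = $2,626
Total COGS = $6,015 + $2,626 = $8,641
Ending inventory: 133 @ $16 + 78 @ $20 + 398 @ $23 = $12,842

COGS = $8,641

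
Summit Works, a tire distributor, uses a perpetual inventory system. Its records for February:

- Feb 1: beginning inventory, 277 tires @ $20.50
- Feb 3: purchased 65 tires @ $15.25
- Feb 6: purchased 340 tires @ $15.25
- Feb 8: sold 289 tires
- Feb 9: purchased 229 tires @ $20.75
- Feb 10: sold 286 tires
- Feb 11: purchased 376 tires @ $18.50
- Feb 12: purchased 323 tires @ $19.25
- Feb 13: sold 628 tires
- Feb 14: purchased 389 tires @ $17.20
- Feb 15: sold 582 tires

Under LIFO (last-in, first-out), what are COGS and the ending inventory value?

Feb 8, 289 sold [LIFO — newest first]: 289 @ $15.25 = $4,407.25
Feb 10, 286 sold [LIFO — newest first]: 229 @ $20.75 + 51 @ $15.25 + 6 @ $15.25 = $5,621.00
Feb 13, 628 sold [LIFO — newest first]: 323 @ $19.25 + 305 @ $18.50 = $11,860.25
Feb 15, 582 sold [LIFO — newest first]: 389 @ $17.20 + 71 @ $18.50 + 59 @ $15.25 + 63 @ $20.50 = $10,195.55
Total COGS = $4,407.25 + $5,621.00 + $11,860.25 + $10,195.55 = $32,084.05
Ending inventory: 214 @ $20.50 = $4,387.00
Check: goods available $36,471.05 = COGS $32,084.05 + ending $4,387.00

COGS = $32,084.05; ending inventory = $4,387.00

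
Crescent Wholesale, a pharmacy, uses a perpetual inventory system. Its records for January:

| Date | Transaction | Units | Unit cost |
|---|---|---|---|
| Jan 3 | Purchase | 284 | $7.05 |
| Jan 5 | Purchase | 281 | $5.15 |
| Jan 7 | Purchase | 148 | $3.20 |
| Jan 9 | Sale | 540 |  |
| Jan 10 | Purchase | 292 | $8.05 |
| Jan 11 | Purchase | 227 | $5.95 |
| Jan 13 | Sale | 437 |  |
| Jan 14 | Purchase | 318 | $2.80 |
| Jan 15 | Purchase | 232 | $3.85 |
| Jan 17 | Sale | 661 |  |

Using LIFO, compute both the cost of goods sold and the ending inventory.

Jan 9, 540 sold [LIFO — newest first]: 148 @ $3.20 + 281 @ $5.15 + 111 @ $7.05 = $2,703.30
Jan 13, 437 sold [LIFO — newest first]: 227 @ $5.95 + 210 @ $8.05 = $3,041.15
Jan 17, 661 sold [LIFO — newest first]: 232 @ $3.85 + 318 @ $2.80 + 82 @ $8.05 + 29 @ $7.05 = $2,648.15
Total COGS = $2,703.30 + $3,041.15 + $2,648.15 = $8,392.60
Ending inventory: 144 @ $7.05 = $1,015.20
Check: goods available $9,407.80 = COGS $8,392.60 + ending $1,015.20

COGS = $8,392.60; ending inventory = $1,015.20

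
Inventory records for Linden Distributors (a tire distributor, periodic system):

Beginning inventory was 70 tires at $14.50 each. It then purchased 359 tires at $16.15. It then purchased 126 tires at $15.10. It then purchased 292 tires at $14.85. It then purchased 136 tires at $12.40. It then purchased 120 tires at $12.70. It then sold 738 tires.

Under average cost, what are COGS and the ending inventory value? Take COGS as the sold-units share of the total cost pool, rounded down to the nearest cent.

Sale 1, sell 738: 738/1103 × $16,262.05 → $10,880.68
Ending inventory (cost pool remaining) = $5,381.37
Check: goods available $16,262.05 = COGS $10,880.68 + ending $5,381.37

COGS = $10,880.68; ending inventory = $5,381.37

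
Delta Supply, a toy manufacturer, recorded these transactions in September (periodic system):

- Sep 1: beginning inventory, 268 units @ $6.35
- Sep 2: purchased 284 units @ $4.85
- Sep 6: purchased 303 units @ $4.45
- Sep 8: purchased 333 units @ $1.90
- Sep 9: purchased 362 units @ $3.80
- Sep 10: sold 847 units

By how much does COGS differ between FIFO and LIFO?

FIFO COGS: 268 @ $6.35 + 284 @ $4.85 + 295 @ $4.45 = $4,391.95
LIFO COGS: 362 @ $3.80 + 333 @ $1.90 + 152 @ $4.45 = $2,684.70
Difference = |$4,391.95 − $2,684.70| = $1,707.25

$1,707.25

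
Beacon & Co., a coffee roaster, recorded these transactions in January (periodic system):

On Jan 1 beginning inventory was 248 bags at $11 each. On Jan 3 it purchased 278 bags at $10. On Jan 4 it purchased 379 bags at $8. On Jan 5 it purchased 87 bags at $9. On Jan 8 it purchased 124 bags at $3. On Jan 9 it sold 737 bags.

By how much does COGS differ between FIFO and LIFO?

$1,539

FIFO COGS: 248 @ $11 + 278 @ $10 + 211 @ $8 = $7,196
LIFO COGS: 124 @ $3 + 87 @ $9 + 379 @ $8 + 147 @ $10 = $5,657
Difference = |$7,196 − $5,657| = $1,539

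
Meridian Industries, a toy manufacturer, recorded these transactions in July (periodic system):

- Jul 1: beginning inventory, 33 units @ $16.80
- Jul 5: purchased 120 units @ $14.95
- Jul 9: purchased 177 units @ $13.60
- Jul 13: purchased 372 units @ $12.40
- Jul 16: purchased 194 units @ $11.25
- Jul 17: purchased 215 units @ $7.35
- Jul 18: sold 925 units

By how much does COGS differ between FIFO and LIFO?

$1,430.10

FIFO COGS: 33 @ $16.80 + 120 @ $14.95 + 177 @ $13.60 + 372 @ $12.40 + 194 @ $11.25 + 29 @ $7.35 = $11,764.05
LIFO COGS: 215 @ $7.35 + 194 @ $11.25 + 372 @ $12.40 + 144 @ $13.60 = $10,333.95
Difference = |$11,764.05 − $10,333.95| = $1,430.10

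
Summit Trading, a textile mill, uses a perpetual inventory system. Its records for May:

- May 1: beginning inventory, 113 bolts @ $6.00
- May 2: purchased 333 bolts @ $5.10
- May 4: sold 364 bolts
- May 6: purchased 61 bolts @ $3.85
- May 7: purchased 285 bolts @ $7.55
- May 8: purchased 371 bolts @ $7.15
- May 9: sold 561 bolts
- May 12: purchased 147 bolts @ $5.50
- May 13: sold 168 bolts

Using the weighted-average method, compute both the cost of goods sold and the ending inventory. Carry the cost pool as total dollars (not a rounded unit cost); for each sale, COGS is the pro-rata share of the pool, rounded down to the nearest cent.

After May 1: 113 on hand, pool $678.00 (≈ $6.0000 each)
After May 2: 446 on hand, pool $2,376.30 (≈ $5.3280 each)
May 4, sell 364: 364/446 × $2,376.30 → $1,939.40
After May 6: 143 on hand, pool $671.75 (≈ $4.6976 each)
After May 7: 428 on hand, pool $2,823.50 (≈ $6.5970 each)
After May 8: 799 on hand, pool $5,476.15 (≈ $6.8538 each)
May 9, sell 561: 561/799 × $5,476.15 → $3,844.95
After May 12: 385 on hand, pool $2,439.70 (≈ $6.3369 each)
May 13, sell 168: 168/385 × $2,439.70 → $1,064.59
Total COGS = $1,939.40 + $3,844.95 + $1,064.59 = $6,848.94
Ending inventory (cost pool remaining) = $1,375.11
Check: goods available $8,224.05 = COGS $6,848.94 + ending $1,375.11

COGS = $6,848.94; ending inventory = $1,375.11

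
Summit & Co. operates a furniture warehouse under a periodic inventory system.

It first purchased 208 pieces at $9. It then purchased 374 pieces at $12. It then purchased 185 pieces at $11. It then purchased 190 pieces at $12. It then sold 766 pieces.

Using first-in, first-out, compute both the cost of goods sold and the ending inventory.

Sale 1 (766) [FIFO — oldest first]: 208 @ $9 + 374 @ $12 + 184 @ $11 = $8,384
Ending inventory: 1 @ $11 + 190 @ $12 = $2,291
Check: goods available $10,675 = COGS $8,384 + ending $2,291

COGS = $8,384; ending inventory = $2,291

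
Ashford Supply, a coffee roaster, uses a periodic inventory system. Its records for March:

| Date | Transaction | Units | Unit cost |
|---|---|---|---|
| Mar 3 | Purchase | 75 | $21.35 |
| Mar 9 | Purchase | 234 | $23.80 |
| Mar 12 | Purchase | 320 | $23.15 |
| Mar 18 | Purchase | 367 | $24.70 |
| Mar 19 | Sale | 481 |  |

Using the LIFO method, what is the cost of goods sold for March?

Mar 19, 481 sold [LIFO — newest first]: 367 @ $24.70 + 114 @ $23.15 = $11,704.00
Ending inventory: 75 @ $21.35 + 234 @ $23.80 + 206 @ $23.15 = $11,939.35

COGS = $11,704.00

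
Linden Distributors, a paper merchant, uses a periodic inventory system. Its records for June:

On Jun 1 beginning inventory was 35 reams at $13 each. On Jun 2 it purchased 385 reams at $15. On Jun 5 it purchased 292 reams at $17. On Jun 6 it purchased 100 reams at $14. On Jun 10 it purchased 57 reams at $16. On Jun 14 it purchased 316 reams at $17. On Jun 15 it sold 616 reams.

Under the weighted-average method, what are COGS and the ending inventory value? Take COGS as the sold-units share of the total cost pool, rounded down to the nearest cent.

Jun 15, sell 616: 616/1185 × $18,878.00 → $9,813.37
Ending inventory (cost pool remaining) = $9,064.63
Check: goods available $18,878.00 = COGS $9,813.37 + ending $9,064.63

COGS = $9,813.37; ending inventory = $9,064.63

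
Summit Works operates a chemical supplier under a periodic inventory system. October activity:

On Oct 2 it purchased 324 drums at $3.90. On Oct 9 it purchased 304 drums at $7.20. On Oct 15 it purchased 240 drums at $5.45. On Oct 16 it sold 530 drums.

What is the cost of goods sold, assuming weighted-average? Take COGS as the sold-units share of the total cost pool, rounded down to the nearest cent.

Oct 16, sell 530: 530/868 × $4,760.40 → $2,906.69
Ending inventory (cost pool remaining) = $1,853.71
Check: goods available $4,760.40 = COGS $2,906.69 + ending $1,853.71

COGS = $2,906.69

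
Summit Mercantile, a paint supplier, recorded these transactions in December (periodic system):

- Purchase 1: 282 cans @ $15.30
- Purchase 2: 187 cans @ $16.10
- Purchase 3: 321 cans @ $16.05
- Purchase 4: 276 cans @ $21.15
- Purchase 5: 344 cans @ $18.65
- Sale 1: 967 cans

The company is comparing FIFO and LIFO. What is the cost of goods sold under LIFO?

COGS = $17,823.65

FIFO COGS: 282 @ $15.30 + 187 @ $16.10 + 321 @ $16.05 + 177 @ $21.15 = $16,220.90
LIFO COGS: 344 @ $18.65 + 276 @ $21.15 + 321 @ $16.05 + 26 @ $16.10 = $17,823.65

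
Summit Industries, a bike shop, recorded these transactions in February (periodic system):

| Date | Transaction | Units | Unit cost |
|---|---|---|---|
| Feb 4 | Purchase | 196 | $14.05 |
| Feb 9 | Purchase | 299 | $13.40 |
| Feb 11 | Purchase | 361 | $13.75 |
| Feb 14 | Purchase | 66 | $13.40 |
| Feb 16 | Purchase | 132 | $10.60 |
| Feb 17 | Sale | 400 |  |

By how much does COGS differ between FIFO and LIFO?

FIFO COGS: 196 @ $14.05 + 204 @ $13.40 = $5,487.40
LIFO COGS: 132 @ $10.60 + 66 @ $13.40 + 202 @ $13.75 = $5,061.10
Difference = |$5,487.40 − $5,061.10| = $426.30

$426.30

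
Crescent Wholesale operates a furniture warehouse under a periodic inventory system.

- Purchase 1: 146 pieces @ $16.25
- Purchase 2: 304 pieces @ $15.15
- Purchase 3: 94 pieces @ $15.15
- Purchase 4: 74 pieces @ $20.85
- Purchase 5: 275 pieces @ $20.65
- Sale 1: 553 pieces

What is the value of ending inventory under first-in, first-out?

Sale 1 (553) [FIFO — oldest first]: 146 @ $16.25 + 304 @ $15.15 + 94 @ $15.15 + 9 @ $20.85 = $8,589.85
Ending inventory: 65 @ $20.85 + 275 @ $20.65 = $7,034.00

Ending inventory = $7,034.00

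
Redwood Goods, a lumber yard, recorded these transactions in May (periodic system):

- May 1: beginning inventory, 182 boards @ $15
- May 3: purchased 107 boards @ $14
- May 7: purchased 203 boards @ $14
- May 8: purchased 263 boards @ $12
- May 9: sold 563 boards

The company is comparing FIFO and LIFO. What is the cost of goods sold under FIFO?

COGS = $7,922

FIFO COGS: 182 @ $15 + 107 @ $14 + 203 @ $14 + 71 @ $12 = $7,922
LIFO COGS: 263 @ $12 + 203 @ $14 + 97 @ $14 = $7,356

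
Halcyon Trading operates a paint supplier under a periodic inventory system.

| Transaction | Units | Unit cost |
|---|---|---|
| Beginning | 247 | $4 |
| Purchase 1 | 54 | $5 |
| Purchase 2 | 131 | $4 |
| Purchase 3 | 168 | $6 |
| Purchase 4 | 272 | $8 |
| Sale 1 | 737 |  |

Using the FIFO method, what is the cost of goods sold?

COGS = $3,886

Sale 1 (737) [FIFO — oldest first]: 247 @ $4 + 54 @ $5 + 131 @ $4 + 168 @ $6 + 137 @ $8 = $3,886
Ending inventory: 135 @ $8 = $1,080
Check: goods available $4,966 = COGS $3,886 + ending $1,080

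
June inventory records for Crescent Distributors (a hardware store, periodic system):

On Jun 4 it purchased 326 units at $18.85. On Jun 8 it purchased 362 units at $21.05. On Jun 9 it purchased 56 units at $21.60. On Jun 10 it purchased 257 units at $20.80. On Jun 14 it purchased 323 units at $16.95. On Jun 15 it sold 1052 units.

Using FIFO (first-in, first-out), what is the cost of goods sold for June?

Jun 15, 1052 sold [FIFO — oldest first]: 326 @ $18.85 + 362 @ $21.05 + 56 @ $21.60 + 257 @ $20.80 + 51 @ $16.95 = $21,184.85
Ending inventory: 272 @ $16.95 = $4,610.40
Check: goods available $25,795.25 = COGS $21,184.85 + ending $4,610.40

COGS = $21,184.85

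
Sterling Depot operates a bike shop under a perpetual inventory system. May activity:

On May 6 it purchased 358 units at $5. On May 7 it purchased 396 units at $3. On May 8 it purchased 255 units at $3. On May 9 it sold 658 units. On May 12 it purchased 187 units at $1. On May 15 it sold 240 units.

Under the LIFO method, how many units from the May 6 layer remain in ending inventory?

298

May 9, 658 sold [LIFO — newest first]: 255 @ $3 + 396 @ $3 + 7 @ $5 = $1,988
May 15, 240 sold [LIFO — newest first]: 187 @ $1 + 53 @ $5 = $452
Total COGS = $1,988 + $452 = $2,440
Ending inventory: 298 @ $5 = $1,490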